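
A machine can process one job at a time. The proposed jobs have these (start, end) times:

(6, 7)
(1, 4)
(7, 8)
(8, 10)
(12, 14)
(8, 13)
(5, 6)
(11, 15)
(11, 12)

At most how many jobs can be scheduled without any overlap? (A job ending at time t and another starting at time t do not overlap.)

7

Order by finish time; keep every interval that doesn't clash with the previous kept one.
Sorted by end: (1,4)  (5,6)  (6,7)  (7,8)  (8,10)  (11,12)  (8,13)  (12,14)  (11,15)
take (1,4); take (5,6); take (6,7); take (7,8); take (8,10); take (11,12); take (12,14).
Selected 7 jobs.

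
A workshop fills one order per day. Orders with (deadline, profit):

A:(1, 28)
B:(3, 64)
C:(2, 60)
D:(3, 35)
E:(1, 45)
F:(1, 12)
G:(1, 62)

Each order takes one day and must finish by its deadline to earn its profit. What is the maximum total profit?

Sort by profit descending; place each in the latest free slot ≤ its deadline.
By profit: B(d3,64), G(d1,62), C(d2,60), E(d1,45), D(d3,35), A(d1,28), F(d1,12)
B→slot 3; G→slot 1; C→slot 2; E skipped; D skipped; A skipped; F skipped.
Profit = 62 + 60 + 64 = 186

186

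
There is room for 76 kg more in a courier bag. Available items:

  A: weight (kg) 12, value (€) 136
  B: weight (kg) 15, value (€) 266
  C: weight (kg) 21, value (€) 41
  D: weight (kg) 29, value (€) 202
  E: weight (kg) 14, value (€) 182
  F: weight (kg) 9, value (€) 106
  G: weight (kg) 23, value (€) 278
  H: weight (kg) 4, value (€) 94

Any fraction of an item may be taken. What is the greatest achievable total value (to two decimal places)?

1050.67

Sort by value per unit weight and fill in that order.
Ratios (sorted): H 23.50, B 17.73, E 13.00, G 12.09, F 11.78, A 11.33, D 6.97, C 1.95
take H (4 @ 94); take B (15 @ 266); take E (14 @ 182); take G (23 @ 278); take F (9 @ 106); take 11/12 of A → 124.67. Capacity used 76/76.
Total value = 1050.67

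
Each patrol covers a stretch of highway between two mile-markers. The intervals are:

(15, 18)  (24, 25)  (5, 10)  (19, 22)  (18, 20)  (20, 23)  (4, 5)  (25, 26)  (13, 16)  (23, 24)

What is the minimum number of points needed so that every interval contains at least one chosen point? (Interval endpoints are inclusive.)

5

Process intervals by earliest right end; each time one isn't hit yet, stab at its right endpoint.
Sorted: [4,5] [5,10] [13,16] [15,18] [18,20] [19,22] [20,23] [23,24] [24,25] [25,26]
{[4,5],[5,10]} hit by 5; {[13,16],[15,18]} hit by 16; {[18,20],[19,22],[20,23]} hit by 20; {[23,24],[24,25]} hit by 24; {[25,26]} hit by 26.
Points: 5, 16, 20, 24, 26 (5 total).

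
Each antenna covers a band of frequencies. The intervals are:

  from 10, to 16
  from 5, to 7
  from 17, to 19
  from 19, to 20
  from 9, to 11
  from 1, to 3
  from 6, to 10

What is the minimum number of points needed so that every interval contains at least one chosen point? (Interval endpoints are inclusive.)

Process intervals by earliest right end; each time one isn't hit yet, stab at its right endpoint.
By right end: [1,3]  [5,7]  [6,10]  [9,11]  [10,16]  [17,19]  [19,20]
[1,3] uncovered → point at 3; [5,7] uncovered → point at 7; [9,11] uncovered → point at 11; [17,19] uncovered → point at 19.
Points: 3, 7, 11, 19 (4 total).

4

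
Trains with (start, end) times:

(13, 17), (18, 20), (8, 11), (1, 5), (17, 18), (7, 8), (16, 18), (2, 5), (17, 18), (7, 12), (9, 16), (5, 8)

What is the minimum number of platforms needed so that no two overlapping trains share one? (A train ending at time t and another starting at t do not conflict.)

3

Count concurrent intervals with a sweep; the peak is the room count.
starts: [1, 2, 5, 7, 7, 8, 9, 13, 16, 17, 17, 18]
ends:   [5, 5, 8, 8, 11, 12, 16, 17, 18, 18, 18, 20]
s1→1 s2→2 e5→1 e5→0 s5→1 s7→2 s7→3  — peak 3.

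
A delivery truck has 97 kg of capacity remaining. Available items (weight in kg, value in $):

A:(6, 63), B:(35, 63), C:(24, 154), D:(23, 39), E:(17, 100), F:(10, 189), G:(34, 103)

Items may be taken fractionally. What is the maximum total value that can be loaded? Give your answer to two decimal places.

619.80

Sort by value per unit weight and fill in that order.
Order: F (189/10=18.90) > A (63/6=10.50) > C (154/24=6.42) > E (100/17=5.88) > G (103/34=3.03) > B (63/35=1.80) > D (39/23=1.70)
Fill: take F (10 @ 189) → take A (6 @ 63) → take C (24 @ 154) → take E (17 @ 100) → take G (34 @ 103) → take 6/35 of B → 10.80; 97/97 used.
Total value = 619.80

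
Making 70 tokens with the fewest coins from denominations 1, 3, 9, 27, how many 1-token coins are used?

1

Use the largest denomination that fits, subtract, and repeat.
70 = 2×27 + 1×9 + 2×3 + 1×1
Count of 1: 1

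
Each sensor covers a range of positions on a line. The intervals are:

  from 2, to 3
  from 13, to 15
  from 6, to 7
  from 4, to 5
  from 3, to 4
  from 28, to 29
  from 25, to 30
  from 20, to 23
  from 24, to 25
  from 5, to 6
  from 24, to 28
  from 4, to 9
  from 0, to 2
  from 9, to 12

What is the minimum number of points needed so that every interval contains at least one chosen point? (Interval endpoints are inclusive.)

8

By right end: [0,2]  [2,3]  [3,4]  [4,5]  [5,6]  [6,7]  [4,9]  [9,12]  [13,15]  [20,23]  [24,25]  [24,28]  [28,29]  [25,30]
[0,2] uncovered → point at 2; [3,4] uncovered → point at 4; [5,6] uncovered → point at 6; [9,12] uncovered → point at 12; [13,15] uncovered → point at 15; [20,23] uncovered → point at 23; [24,25] uncovered → point at 25; [28,29] uncovered → point at 29.
Points: 2, 4, 6, 12, 15, 23, 25, 29 (8 total).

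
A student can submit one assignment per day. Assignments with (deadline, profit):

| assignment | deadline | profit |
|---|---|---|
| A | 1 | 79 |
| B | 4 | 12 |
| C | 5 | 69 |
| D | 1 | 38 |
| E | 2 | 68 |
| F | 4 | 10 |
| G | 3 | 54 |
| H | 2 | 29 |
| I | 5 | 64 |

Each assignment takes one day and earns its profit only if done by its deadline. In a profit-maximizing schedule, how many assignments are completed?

5

Take jobs in profit order; each goes to the latest open slot no later than its deadline.
By profit: A(d1,79), C(d5,69), E(d2,68), I(d5,64), G(d3,54), D(d1,38), H(d2,29), B(d4,12), F(d4,10)
A→slot 1; C→slot 5; E→slot 2; I→slot 4; G→slot 3; D skipped; H skipped; B skipped; F skipped.
5 of 9 scheduled.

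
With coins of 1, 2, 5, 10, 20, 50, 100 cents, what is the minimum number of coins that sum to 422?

6

Use the largest denomination that fits, subtract, and repeat.
422 = 4×100 + 1×20 + 1×2
Total coins = 4 + 1 + 1 = 6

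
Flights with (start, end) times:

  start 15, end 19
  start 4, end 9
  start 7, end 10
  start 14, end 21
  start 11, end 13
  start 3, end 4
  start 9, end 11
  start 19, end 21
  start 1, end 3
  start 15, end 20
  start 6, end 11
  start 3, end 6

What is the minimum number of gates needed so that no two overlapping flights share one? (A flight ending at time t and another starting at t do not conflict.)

Count concurrent intervals with a sweep; the peak is the room count.
starts: [1, 3, 3, 4, 6, 7, 9, 11, 14, 15, 15, 19]
ends:   [3, 4, 6, 9, 10, 11, 11, 13, 19, 20, 21, 21]
s1→1 e3→0 s3→1 s3→2 e4→1 s4→2 e6→1 s6→2 s7→3  — peak 3.

3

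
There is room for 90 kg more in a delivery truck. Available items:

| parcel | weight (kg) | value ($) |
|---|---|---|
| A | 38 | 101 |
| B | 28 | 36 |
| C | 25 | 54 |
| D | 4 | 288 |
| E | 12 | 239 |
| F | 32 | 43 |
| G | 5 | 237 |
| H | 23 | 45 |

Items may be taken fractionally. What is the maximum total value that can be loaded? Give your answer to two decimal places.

930.74

Greedy by value/weight ratio, highest first.
Ratios (sorted): D 72.00, G 47.40, E 19.92, A 2.66, C 2.16, H 1.96, F 1.34, B 1.29
take D (4 @ 288); take G (5 @ 237); take E (12 @ 239); take A (38 @ 101); take C (25 @ 54); take 6/23 of H → 11.74. Capacity used 90/90.
Total value = 930.74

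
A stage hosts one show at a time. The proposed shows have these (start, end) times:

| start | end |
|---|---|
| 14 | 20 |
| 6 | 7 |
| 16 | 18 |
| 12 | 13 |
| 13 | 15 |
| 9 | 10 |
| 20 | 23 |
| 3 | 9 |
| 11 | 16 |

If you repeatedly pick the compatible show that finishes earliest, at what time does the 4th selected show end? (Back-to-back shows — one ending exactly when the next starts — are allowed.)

Greedy by earliest finish: after sorting by end time, pick each interval compatible with the last pick.
Sorted by end: (6,7)  (3,9)  (9,10)  (12,13)  (13,15)  (11,16)  (16,18)  (14,20)  (20,23)
take (6,7); take (9,10); take (12,13); take (13,15); take (16,18); skip (14,20); take (20,23).
Selected: (6,7) (9,10) (12,13) (13,15) (16,18) (20,23)

15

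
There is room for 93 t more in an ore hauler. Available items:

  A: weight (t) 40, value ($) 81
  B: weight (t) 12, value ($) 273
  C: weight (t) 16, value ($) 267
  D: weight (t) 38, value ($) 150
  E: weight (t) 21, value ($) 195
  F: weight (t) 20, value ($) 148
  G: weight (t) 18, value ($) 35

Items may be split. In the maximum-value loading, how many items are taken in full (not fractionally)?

Sort by value per unit weight and fill in that order.
Ratios (sorted): B 22.75, C 16.69, E 9.29, F 7.40, D 3.95, A 2.02, G 1.94
take B (12 @ 273); take C (16 @ 267); take E (21 @ 195); take F (20 @ 148); take 24/38 of D → 94.74. Capacity used 93/93.
4 item(s) taken whole; one partial (take 24/38 of D).

4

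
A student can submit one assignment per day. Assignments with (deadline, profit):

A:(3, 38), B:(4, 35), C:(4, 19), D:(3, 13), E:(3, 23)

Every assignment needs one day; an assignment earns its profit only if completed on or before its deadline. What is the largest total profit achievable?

115

Profit order: A=38 B=35 E=23 C=19 D=13
Assign: A→slot 3, B→slot 4, E→slot 2, C→slot 1, D skipped.
Slots: [1:C] [2:E] [3:A] [4:B]
Profit = 19 + 23 + 38 + 35 = 115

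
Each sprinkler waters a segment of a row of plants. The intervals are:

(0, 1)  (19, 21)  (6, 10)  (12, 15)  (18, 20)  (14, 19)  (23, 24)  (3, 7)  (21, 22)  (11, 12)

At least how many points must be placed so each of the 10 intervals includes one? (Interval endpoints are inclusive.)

6

Sort by right endpoint; whenever an interval is uncovered, place a point at its right end.
Sorted: [0,1] [3,7] [6,10] [11,12] [12,15] [14,19] [18,20] [19,21] [21,22] [23,24]
{[0,1]} hit by 1; {[3,7],[6,10]} hit by 7; {[11,12],[12,15]} hit by 12; {[14,19],[18,20],[19,21]} hit by 19; {[21,22]} hit by 22; {[23,24]} hit by 24.
Points: 1, 7, 12, 19, 22, 24 (6 total).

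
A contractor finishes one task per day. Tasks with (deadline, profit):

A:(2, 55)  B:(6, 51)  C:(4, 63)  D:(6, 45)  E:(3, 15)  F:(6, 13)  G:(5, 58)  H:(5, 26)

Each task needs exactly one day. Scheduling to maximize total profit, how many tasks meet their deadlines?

Take jobs in profit order; each goes to the latest open slot no later than its deadline.
By profit: C(d4,63), G(d5,58), A(d2,55), B(d6,51), D(d6,45), H(d5,26), E(d3,15), F(d6,13)
C→slot 4; G→slot 5; A→slot 2; B→slot 6; D→slot 3; H→slot 1; E skipped; F skipped.
6 of 8 scheduled.

6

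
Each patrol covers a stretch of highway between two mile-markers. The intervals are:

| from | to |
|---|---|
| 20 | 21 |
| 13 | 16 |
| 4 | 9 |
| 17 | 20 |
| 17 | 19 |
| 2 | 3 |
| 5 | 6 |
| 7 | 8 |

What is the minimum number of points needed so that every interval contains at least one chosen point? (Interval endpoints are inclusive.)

6

Sorted: [2,3] [5,6] [7,8] [4,9] [13,16] [17,19] [17,20] [20,21]
{[2,3]} hit by 3; {[5,6]} hit by 6; {[7,8],[4,9]} hit by 8; {[13,16]} hit by 16; {[17,19],[17,20]} hit by 19; {[20,21]} hit by 21.
Points: 3, 6, 8, 16, 19, 21 (6 total).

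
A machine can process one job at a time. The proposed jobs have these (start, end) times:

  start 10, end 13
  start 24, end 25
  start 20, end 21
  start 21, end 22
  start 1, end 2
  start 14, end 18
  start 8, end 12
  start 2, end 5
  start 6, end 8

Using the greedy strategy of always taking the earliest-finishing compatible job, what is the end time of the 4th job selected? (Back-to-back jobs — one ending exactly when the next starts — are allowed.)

Greedy by earliest finish: after sorting by end time, pick each interval compatible with the last pick.
Sorted by end: (1,2)  (2,5)  (6,8)  (8,12)  (10,13)  (14,18)  (20,21)  (21,22)  (24,25)
take (1,2); take (2,5); take (6,8); take (8,12); take (14,18); take (20,21); take (21,22); take (24,25).
Selected: (1,2) (2,5) (6,8) (8,12) (14,18) (20,21) (21,22) (24,25)

12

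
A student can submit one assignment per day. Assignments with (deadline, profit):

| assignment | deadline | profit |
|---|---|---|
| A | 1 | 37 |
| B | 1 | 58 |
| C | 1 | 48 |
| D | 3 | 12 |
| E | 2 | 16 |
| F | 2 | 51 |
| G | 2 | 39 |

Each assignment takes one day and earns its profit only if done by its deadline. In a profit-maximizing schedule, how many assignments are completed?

Profit order: B=58 F=51 C=48 G=39 A=37 E=16 D=12
Assign: B→slot 1, F→slot 2, C skipped, G skipped, A skipped, E skipped, D→slot 3.
Slots: [1:B] [2:F] [3:D]
3 of 7 scheduled.

3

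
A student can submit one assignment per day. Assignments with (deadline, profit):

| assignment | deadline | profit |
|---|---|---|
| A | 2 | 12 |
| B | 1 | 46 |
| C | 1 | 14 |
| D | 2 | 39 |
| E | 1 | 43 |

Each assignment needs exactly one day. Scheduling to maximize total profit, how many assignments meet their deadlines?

Profit order: B=46 E=43 D=39 C=14 A=12
Assign: B→slot 1, E skipped, D→slot 2, C skipped, A skipped.
Slots: [1:B] [2:D]
2 of 5 scheduled.

2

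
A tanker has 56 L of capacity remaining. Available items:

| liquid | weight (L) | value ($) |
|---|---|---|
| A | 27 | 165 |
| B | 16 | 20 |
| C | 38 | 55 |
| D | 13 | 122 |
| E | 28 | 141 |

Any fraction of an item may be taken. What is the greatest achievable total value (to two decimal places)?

367.57

Greedy by value/weight ratio, highest first.
Ratios (sorted): D 9.38, A 6.11, E 5.04, C 1.45, B 1.25
take D (13 @ 122); take A (27 @ 165); take 16/28 of E → 80.57. Capacity used 56/56.
Total value = 367.57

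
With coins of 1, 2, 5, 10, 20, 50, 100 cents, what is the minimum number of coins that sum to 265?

5

Greedy: take as many of the largest coin as possible, then repeat with the remainder.
265 − 2×100→65 − 1×50→15 − 1×10→5 − 1×5→0
Total coins = 2 + 1 + 1 + 1 = 5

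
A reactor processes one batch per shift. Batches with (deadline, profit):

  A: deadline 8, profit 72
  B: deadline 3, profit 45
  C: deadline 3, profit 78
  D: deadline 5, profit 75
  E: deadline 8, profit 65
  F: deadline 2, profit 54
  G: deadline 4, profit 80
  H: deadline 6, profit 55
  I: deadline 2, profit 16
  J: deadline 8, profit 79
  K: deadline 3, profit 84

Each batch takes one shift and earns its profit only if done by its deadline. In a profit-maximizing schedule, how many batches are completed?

8

By profit: K(d3,84), G(d4,80), J(d8,79), C(d3,78), D(d5,75), A(d8,72), E(d8,65), H(d6,55), F(d2,54), B(d3,45), I(d2,16)
K→slot 3; G→slot 4; J→slot 8; C→slot 2; D→slot 5; A→slot 7; E→slot 6; H→slot 1; F skipped; B skipped; I skipped.
8 of 11 scheduled.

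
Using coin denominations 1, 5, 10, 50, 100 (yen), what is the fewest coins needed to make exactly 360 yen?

360 = 3×100 + 1×50 + 1×10
Total coins = 3 + 1 + 1 = 5

5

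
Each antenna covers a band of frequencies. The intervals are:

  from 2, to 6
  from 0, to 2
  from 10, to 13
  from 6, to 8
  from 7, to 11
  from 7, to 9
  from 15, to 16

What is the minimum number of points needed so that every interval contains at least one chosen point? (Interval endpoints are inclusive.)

Process intervals by earliest right end; each time one isn't hit yet, stab at its right endpoint.
Sorted: [0,2] [2,6] [6,8] [7,9] [7,11] [10,13] [15,16]
{[0,2],[2,6]} hit by 2; {[6,8],[7,9],[7,11]} hit by 8; {[10,13]} hit by 13; {[15,16]} hit by 16.
Points: 2, 8, 13, 16 (4 total).

4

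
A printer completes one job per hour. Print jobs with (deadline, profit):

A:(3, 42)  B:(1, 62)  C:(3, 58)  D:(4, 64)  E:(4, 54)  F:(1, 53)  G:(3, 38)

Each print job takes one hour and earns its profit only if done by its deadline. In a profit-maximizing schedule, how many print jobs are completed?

Take jobs in profit order; each goes to the latest open slot no later than its deadline.
By profit: D(d4,64), B(d1,62), C(d3,58), E(d4,54), F(d1,53), A(d3,42), G(d3,38)
D→slot 4; B→slot 1; C→slot 3; E→slot 2; F skipped; A skipped; G skipped.
4 of 7 scheduled.

4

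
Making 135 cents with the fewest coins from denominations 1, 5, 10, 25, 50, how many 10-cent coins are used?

1

Greedy: take as many of the largest coin as possible, then repeat with the remainder.
135 − 2×50→35 − 1×25→10 − 1×10→0
Count of 10: 1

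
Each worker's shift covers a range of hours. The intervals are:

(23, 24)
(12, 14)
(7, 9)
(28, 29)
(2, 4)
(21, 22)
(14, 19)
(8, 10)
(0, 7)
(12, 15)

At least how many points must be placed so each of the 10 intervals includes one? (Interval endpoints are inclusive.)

Sort by right endpoint; whenever an interval is uncovered, place a point at its right end.
By right end: [2,4]  [0,7]  [7,9]  [8,10]  [12,14]  [12,15]  [14,19]  [21,22]  [23,24]  [28,29]
[2,4] uncovered → point at 4; [7,9] uncovered → point at 9; [12,14] uncovered → point at 14; [21,22] uncovered → point at 22; [23,24] uncovered → point at 24; [28,29] uncovered → point at 29.
Points: 4, 9, 14, 22, 24, 29 (6 total).

6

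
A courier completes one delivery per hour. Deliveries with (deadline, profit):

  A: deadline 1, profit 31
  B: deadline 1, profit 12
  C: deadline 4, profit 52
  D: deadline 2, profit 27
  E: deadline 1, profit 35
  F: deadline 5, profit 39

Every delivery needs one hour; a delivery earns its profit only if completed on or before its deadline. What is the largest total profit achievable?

Sort by profit descending; place each in the latest free slot ≤ its deadline.
By profit: C(d4,52), F(d5,39), E(d1,35), A(d1,31), D(d2,27), B(d1,12)
C→slot 4; F→slot 5; E→slot 1; A skipped; D→slot 2; B skipped.
Profit = 35 + 27 + 52 + 39 = 153

153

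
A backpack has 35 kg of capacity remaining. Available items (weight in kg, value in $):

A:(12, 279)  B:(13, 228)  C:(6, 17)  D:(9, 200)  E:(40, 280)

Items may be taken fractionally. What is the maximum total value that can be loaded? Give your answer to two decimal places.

714.00

Order: A (279/12=23.25) > D (200/9=22.22) > B (228/13=17.54) > E (280/40=7.00) > C (17/6=2.83)
Fill: take A (12 @ 279) → take D (9 @ 200) → take B (13 @ 228) → take 1/40 of E → 7.00; 35/35 used.
Total value = 714.00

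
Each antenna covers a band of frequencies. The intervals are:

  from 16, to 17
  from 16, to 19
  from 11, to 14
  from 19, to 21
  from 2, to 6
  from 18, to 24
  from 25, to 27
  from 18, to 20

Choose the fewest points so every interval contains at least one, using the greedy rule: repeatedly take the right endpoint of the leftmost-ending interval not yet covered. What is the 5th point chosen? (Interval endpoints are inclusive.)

27

By right end: [2,6]  [11,14]  [16,17]  [16,19]  [18,20]  [19,21]  [18,24]  [25,27]
[2,6] uncovered → point at 6; [11,14] uncovered → point at 14; [16,17] uncovered → point at 17; [18,20] uncovered → point at 20; [25,27] uncovered → point at 27.
Points: 6, 14, 17, 20, 27 (5 total).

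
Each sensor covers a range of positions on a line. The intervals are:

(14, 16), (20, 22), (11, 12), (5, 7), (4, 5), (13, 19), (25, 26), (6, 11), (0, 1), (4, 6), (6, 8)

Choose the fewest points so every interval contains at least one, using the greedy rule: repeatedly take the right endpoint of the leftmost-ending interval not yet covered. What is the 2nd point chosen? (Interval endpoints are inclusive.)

5

Sort by right endpoint; whenever an interval is uncovered, place a point at its right end.
Sorted: [0,1] [4,5] [4,6] [5,7] [6,8] [6,11] [11,12] [14,16] [13,19] [20,22] [25,26]
{[0,1]} hit by 1; {[4,5],[4,6],[5,7]} hit by 5; {[6,8],[6,11]} hit by 8; {[11,12]} hit by 12; {[14,16],[13,19]} hit by 16; {[20,22]} hit by 22; {[25,26]} hit by 26.
Points: 1, 5, 8, 12, 16, 22, 26 (7 total).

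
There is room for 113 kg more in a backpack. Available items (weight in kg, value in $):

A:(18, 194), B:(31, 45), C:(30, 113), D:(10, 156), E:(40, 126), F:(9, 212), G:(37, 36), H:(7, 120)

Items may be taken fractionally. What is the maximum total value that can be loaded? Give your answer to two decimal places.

Ratios (sorted): F 23.56, H 17.14, D 15.60, A 10.78, C 3.77, E 3.15, B 1.45, G 0.97
take F (9 @ 212); take H (7 @ 120); take D (10 @ 156); take A (18 @ 194); take C (30 @ 113); take 39/40 of E → 122.85. Capacity used 113/113.
Total value = 917.85

917.85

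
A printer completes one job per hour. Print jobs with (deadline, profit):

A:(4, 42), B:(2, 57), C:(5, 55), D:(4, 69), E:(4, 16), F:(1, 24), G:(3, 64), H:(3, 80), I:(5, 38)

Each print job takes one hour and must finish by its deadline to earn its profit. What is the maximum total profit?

By profit: H(d3,80), D(d4,69), G(d3,64), B(d2,57), C(d5,55), A(d4,42), I(d5,38), F(d1,24), E(d4,16)
H→slot 3; D→slot 4; G→slot 2; B→slot 1; C→slot 5; A skipped; I skipped; F skipped; E skipped.
Profit = 57 + 64 + 80 + 69 + 55 = 325

325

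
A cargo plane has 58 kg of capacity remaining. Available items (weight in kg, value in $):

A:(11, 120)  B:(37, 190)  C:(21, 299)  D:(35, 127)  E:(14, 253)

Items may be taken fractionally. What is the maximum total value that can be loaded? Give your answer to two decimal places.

733.62

Order: E (253/14=18.07) > C (299/21=14.24) > A (120/11=10.91) > B (190/37=5.14) > D (127/35=3.63)
Fill: take E (14 @ 253) → take C (21 @ 299) → take A (11 @ 120) → take 12/37 of B → 61.62; 58/58 used.
Total value = 733.62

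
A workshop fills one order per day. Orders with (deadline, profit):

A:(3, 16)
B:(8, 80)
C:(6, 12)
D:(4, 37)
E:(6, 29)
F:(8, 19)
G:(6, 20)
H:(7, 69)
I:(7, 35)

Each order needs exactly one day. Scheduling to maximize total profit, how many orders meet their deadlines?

8

Profit order: B=80 H=69 D=37 I=35 E=29 G=20 F=19 A=16 C=12
Assign: B→slot 8, H→slot 7, D→slot 4, I→slot 6, E→slot 5, G→slot 3, F→slot 2, A→slot 1, C skipped.
Slots: [1:A] [2:F] [3:G] [4:D] [5:E] [6:I] [7:H] [8:B]
8 of 9 scheduled.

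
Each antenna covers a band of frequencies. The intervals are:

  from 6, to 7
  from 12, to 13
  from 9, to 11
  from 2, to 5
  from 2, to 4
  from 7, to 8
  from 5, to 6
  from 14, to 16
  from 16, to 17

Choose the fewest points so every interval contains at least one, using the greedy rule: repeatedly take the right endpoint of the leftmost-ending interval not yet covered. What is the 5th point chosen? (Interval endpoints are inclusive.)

13

Process intervals by earliest right end; each time one isn't hit yet, stab at its right endpoint.
By right end: [2,4]  [2,5]  [5,6]  [6,7]  [7,8]  [9,11]  [12,13]  [14,16]  [16,17]
[2,4] uncovered → point at 4; [5,6] uncovered → point at 6; [7,8] uncovered → point at 8; [9,11] uncovered → point at 11; [12,13] uncovered → point at 13; [14,16] uncovered → point at 16.
Points: 4, 6, 8, 11, 13, 16 (6 total).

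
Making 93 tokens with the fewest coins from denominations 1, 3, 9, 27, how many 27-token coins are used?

Greedy: take as many of the largest coin as possible, then repeat with the remainder.
93 = 3×27 + 1×9 + 1×3
Count of 27: 3

3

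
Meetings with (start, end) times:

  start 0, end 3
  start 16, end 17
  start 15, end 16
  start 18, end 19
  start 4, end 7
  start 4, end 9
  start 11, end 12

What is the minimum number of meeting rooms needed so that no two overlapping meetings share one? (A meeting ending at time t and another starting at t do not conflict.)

The answer is the maximum number of intervals overlapping at any instant.
Events (time:±→running): 0:+→1 3:-→0 4:+→1 4:+→2 … peak 2.

2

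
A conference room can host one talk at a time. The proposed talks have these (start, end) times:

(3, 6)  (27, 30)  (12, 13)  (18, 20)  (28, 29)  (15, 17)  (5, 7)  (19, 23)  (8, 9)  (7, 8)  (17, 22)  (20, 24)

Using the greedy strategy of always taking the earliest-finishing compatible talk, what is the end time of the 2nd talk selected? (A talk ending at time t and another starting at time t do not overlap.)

Order by finish time; keep every interval that doesn't clash with the previous kept one.
Sorted by end: (3,6)  (5,7)  (7,8)  (8,9)  (12,13)  (15,17)  (18,20)  (17,22)  (19,23)  (20,24)  (28,29)  (27,30)
take (3,6); take (7,8); take (8,9); take (12,13); take (15,17); take (18,20); skip (19,23); take (20,24); take (28,29).
Selected: (3,6) (7,8) (8,9) (12,13) (15,17) (18,20) (20,24) (28,29)

8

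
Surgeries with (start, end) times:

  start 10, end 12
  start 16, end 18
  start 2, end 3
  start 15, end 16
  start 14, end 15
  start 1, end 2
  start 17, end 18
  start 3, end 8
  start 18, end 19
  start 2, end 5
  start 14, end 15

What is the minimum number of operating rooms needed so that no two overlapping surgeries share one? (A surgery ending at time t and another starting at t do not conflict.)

2

Count concurrent intervals with a sweep; the peak is the room count.
starts: [1, 2, 2, 3, 10, 14, 14, 15, 16, 17, 18]
ends:   [2, 3, 5, 8, 12, 15, 15, 16, 18, 18, 19]
s1→1 e2→0 s2→1 s2→2  — peak 2.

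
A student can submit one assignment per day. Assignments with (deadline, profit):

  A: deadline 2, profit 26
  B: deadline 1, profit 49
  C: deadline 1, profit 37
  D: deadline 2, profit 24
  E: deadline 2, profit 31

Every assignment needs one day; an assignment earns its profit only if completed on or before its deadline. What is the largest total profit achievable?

80

Profit order: B=49 C=37 E=31 A=26 D=24
Assign: B→slot 1, C skipped, E→slot 2, A skipped, D skipped.
Slots: [1:B] [2:E]
Profit = 49 + 31 = 80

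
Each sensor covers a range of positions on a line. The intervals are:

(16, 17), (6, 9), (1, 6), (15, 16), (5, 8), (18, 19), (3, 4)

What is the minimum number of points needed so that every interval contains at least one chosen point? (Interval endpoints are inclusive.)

4

Sort by right endpoint; whenever an interval is uncovered, place a point at its right end.
By right end: [3,4]  [1,6]  [5,8]  [6,9]  [15,16]  [16,17]  [18,19]
[3,4] uncovered → point at 4; [5,8] uncovered → point at 8; [15,16] uncovered → point at 16; [18,19] uncovered → point at 19.
Points: 4, 8, 16, 19 (4 total).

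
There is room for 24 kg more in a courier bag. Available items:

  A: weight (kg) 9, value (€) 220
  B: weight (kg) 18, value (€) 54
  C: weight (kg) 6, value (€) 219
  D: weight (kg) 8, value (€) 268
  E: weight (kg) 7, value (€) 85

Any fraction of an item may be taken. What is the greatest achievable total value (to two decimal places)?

Order: C (219/6=36.50) > D (268/8=33.50) > A (220/9=24.44) > E (85/7=12.14) > B (54/18=3.00)
Fill: take C (6 @ 219) → take D (8 @ 268) → take A (9 @ 220) → take 1/7 of E → 12.14; 24/24 used.
Total value = 719.14

719.14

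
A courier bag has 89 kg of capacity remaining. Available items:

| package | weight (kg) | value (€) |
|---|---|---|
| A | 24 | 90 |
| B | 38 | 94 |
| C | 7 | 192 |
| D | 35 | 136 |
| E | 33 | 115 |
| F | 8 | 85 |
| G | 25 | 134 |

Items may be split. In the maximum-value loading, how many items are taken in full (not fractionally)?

4

Order: C (192/7=27.43) > F (85/8=10.62) > G (134/25=5.36) > D (136/35=3.89) > A (90/24=3.75) > E (115/33=3.48) > B (94/38=2.47)
Fill: take C (7 @ 192) → take F (8 @ 85) → take G (25 @ 134) → take D (35 @ 136) → take 14/24 of A → 52.50; 89/89 used.
4 item(s) taken whole; one partial (take 14/24 of A).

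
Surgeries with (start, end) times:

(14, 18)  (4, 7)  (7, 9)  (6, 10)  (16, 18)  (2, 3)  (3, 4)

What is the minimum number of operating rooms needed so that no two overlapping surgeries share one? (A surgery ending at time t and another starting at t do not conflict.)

2

The answer is the maximum number of intervals overlapping at any instant.
Events (time:±→running): 2:+→1 3:-→0 3:+→1 4:-→0 4:+→1 6:+→2 … peak 2.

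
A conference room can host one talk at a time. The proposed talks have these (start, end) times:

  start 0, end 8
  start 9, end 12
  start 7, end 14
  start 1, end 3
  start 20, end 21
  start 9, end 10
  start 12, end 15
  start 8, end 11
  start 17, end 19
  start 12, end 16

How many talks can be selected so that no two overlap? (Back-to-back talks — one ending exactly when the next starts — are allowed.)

Greedy by earliest finish: after sorting by end time, pick each interval compatible with the last pick.
By end time: (1,3), (0,8), (9,10), (8,11), (9,12), (7,14), (12,15), (12,16), (17,19), (20,21).
Pick (1,3); next start ≥ 3 → (9,10); next start ≥ 10 → (12,15); next start ≥ 15 → (17,19); next start ≥ 19 → (20,21).
Selected 5 talks.

5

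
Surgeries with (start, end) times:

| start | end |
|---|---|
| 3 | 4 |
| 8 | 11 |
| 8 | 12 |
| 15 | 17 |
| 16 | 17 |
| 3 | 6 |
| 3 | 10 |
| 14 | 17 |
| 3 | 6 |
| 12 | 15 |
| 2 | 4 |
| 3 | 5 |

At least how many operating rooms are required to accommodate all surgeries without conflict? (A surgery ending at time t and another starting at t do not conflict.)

The answer is the maximum number of intervals overlapping at any instant.
Events (time:±→running): 2:+→1 3:+→2 3:+→3 3:+→4 3:+→5 3:+→6 … peak 6.

6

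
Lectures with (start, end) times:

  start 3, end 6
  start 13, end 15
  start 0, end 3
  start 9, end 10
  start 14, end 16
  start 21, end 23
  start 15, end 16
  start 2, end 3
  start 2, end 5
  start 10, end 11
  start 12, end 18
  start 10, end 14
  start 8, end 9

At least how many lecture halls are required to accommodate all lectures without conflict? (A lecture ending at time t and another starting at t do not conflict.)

Events (time:±→running): 0:+→1 2:+→2 2:+→3 … peak 3.

3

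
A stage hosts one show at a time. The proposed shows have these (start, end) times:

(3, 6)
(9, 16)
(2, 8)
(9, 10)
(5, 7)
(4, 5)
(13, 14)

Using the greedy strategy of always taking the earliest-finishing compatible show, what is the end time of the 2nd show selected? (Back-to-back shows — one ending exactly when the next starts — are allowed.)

Greedy by earliest finish: after sorting by end time, pick each interval compatible with the last pick.
Sorted by end: (4,5)  (3,6)  (5,7)  (2,8)  (9,10)  (13,14)  (9,16)
take (4,5); take (5,7); take (9,10); take (13,14).
Selected: (4,5) (5,7) (9,10) (13,14)

7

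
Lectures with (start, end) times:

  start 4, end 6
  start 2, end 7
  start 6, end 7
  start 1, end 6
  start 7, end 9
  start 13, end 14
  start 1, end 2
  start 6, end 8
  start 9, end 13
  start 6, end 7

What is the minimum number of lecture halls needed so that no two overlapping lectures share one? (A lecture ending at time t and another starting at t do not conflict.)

4

starts: [1, 1, 2, 4, 6, 6, 6, 7, 9, 13]
ends:   [2, 6, 6, 7, 7, 7, 8, 9, 13, 14]
s1→1 s1→2 e2→1 s2→2 s4→3 e6→2 e6→1 s6→2 s6→3 s6→4  — peak 4.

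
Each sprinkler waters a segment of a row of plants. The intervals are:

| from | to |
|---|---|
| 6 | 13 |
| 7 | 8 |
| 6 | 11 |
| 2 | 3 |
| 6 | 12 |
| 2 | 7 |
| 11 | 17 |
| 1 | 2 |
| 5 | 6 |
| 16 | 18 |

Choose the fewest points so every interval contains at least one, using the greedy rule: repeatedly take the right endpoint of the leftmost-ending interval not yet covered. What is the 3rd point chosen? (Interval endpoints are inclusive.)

Sort by right endpoint; whenever an interval is uncovered, place a point at its right end.
By right end: [1,2]  [2,3]  [5,6]  [2,7]  [7,8]  [6,11]  [6,12]  [6,13]  [11,17]  [16,18]
[1,2] uncovered → point at 2; [5,6] uncovered → point at 6; [7,8] uncovered → point at 8; [11,17] uncovered → point at 17.
Points: 2, 6, 8, 17 (4 total).

8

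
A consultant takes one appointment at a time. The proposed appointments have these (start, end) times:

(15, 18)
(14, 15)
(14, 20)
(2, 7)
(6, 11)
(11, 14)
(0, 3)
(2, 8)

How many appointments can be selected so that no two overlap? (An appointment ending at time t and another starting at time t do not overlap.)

Sorted by end: (0,3)  (2,7)  (2,8)  (6,11)  (11,14)  (14,15)  (15,18)  (14,20)
take (0,3); skip (2,8); take (6,11); take (11,14); take (14,15); take (15,18).
Selected 5 appointments.

5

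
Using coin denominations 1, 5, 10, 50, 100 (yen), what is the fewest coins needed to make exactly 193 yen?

193 = 1×100 + 1×50 + 4×10 + 3×1
Total coins = 1 + 1 + 4 + 3 = 9

9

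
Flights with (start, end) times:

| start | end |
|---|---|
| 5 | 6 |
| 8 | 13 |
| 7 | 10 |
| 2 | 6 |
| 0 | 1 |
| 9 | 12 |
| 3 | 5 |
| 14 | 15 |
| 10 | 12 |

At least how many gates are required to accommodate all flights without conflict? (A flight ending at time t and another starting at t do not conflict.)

3

Events (time:±→running): 0:+→1 1:-→0 2:+→1 3:+→2 5:-→1 5:+→2 6:-→1 6:-→0 7:+→1 8:+→2 9:+→3 … peak 3.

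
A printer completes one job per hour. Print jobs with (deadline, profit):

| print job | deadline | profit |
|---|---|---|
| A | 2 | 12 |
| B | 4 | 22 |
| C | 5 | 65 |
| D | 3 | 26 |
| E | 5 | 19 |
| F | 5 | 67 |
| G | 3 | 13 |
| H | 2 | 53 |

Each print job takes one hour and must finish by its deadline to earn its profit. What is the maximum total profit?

Sort by profit descending; place each in the latest free slot ≤ its deadline.
By profit: F(d5,67), C(d5,65), H(d2,53), D(d3,26), B(d4,22), E(d5,19), G(d3,13), A(d2,12)
F→slot 5; C→slot 4; H→slot 2; D→slot 3; B→slot 1; E skipped; G skipped; A skipped.
Profit = 22 + 53 + 26 + 65 + 67 = 233

233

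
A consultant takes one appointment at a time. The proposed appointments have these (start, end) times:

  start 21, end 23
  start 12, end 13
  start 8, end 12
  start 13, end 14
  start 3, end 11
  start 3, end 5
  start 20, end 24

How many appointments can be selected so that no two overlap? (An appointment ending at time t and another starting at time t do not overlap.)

5

Greedy by earliest finish: after sorting by end time, pick each interval compatible with the last pick.
Sorted by end: (3,5)  (3,11)  (8,12)  (12,13)  (13,14)  (21,23)  (20,24)
take (3,5); take (8,12); take (12,13); take (13,14); take (21,23); skip (20,24).
Selected 5 appointments.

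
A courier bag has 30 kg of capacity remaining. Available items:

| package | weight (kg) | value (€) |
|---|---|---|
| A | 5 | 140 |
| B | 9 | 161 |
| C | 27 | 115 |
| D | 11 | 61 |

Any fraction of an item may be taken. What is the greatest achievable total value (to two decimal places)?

Sort by value per unit weight and fill in that order.
Ratios (sorted): A 28.00, B 17.89, D 5.55, C 4.26
take A (5 @ 140); take B (9 @ 161); take D (11 @ 61); take 5/27 of C → 21.30. Capacity used 30/30.
Total value = 383.30

383.30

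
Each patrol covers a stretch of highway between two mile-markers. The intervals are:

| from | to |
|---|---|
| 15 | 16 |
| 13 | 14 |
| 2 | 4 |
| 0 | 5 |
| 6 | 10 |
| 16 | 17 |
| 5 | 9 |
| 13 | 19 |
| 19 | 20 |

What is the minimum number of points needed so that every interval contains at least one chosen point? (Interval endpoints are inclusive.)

Process intervals by earliest right end; each time one isn't hit yet, stab at its right endpoint.
Sorted: [2,4] [0,5] [5,9] [6,10] [13,14] [15,16] [16,17] [13,19] [19,20]
{[2,4],[0,5]} hit by 4; {[5,9],[6,10]} hit by 9; {[13,14]} hit by 14; {[15,16],[16,17],[13,19]} hit by 16; {[19,20]} hit by 20.
Points: 4, 9, 14, 16, 20 (5 total).

5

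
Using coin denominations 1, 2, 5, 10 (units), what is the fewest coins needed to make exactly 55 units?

55 = 5×10 + 1×5
Total coins = 5 + 1 = 6

6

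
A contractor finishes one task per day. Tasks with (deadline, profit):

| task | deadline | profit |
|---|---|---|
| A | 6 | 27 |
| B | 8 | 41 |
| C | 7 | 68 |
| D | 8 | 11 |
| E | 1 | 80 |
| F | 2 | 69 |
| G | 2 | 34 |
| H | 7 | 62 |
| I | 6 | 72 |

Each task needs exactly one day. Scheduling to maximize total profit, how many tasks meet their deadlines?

8

Profit order: E=80 I=72 F=69 C=68 H=62 B=41 G=34 A=27 D=11
Assign: E→slot 1, I→slot 6, F→slot 2, C→slot 7, H→slot 5, B→slot 8, G skipped, A→slot 4, D→slot 3.
Slots: [1:E] [2:F] [3:D] [4:A] [5:H] [6:I] [7:C] [8:B]
8 of 9 scheduled.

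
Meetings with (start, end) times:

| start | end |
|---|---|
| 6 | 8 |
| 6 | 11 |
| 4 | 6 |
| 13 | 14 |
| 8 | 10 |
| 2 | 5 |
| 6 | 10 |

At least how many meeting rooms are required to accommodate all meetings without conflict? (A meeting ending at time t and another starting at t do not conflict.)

3

The answer is the maximum number of intervals overlapping at any instant.
Events (time:±→running): 2:+→1 4:+→2 5:-→1 6:-→0 6:+→1 6:+→2 6:+→3 … peak 3.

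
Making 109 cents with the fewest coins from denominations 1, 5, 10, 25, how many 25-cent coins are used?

4

109 − 4×25→9 − 1×5→4 − 4×1→0
Count of 25: 4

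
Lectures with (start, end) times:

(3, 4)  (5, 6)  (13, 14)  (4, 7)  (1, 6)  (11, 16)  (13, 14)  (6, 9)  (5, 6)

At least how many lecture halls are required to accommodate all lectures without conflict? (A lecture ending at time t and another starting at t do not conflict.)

4

starts: [1, 3, 4, 5, 5, 6, 11, 13, 13]
ends:   [4, 6, 6, 6, 7, 9, 14, 14, 16]
s1→1 s3→2 e4→1 s4→2 s5→3 s5→4  — peak 4.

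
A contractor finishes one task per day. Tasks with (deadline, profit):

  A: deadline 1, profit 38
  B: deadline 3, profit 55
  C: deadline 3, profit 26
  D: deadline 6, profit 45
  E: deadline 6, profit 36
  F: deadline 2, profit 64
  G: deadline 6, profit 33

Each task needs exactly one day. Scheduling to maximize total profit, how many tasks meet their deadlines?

6

Profit order: F=64 B=55 D=45 A=38 E=36 G=33 C=26
Assign: F→slot 2, B→slot 3, D→slot 6, A→slot 1, E→slot 5, G→slot 4, C skipped.
Slots: [1:A] [2:F] [3:B] [4:G] [5:E] [6:D]
6 of 7 scheduled.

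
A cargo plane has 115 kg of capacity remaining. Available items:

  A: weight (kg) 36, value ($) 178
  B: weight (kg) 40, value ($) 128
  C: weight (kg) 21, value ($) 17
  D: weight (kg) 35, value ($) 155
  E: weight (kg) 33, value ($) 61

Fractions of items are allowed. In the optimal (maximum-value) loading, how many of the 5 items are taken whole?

3

Greedy by value/weight ratio, highest first.
Order: A (178/36=4.94) > D (155/35=4.43) > B (128/40=3.20) > E (61/33=1.85) > C (17/21=0.81)
Fill: take A (36 @ 178) → take D (35 @ 155) → take B (40 @ 128) → take 4/33 of E → 7.39; 115/115 used.
3 item(s) taken whole; one partial (take 4/33 of E).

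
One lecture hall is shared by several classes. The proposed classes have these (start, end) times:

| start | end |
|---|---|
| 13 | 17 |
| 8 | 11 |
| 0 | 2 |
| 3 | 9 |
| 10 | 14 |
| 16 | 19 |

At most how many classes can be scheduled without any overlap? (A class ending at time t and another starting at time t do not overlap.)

Greedy by earliest finish: after sorting by end time, pick each interval compatible with the last pick.
By end time: (0,2), (3,9), (8,11), (10,14), (13,17), (16,19).
Pick (0,2); next start ≥ 2 → (3,9); next start ≥ 9 → (10,14); next start ≥ 14 → (16,19).
Selected 4 classes.

4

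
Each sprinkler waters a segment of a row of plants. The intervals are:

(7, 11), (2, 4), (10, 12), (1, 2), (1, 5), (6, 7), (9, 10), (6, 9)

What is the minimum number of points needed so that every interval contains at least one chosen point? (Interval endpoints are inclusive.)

3

Process intervals by earliest right end; each time one isn't hit yet, stab at its right endpoint.
Sorted: [1,2] [2,4] [1,5] [6,7] [6,9] [9,10] [7,11] [10,12]
{[1,2],[2,4],[1,5]} hit by 2; {[6,7],[6,9]} hit by 7; {[9,10],[7,11],[10,12]} hit by 10.
Points: 2, 7, 10 (3 total).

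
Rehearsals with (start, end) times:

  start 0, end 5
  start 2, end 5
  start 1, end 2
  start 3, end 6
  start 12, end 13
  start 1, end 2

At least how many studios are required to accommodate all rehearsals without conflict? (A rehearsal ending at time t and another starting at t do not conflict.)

Count concurrent intervals with a sweep; the peak is the room count.
starts: [0, 1, 1, 2, 3, 12]
ends:   [2, 2, 5, 5, 6, 13]
s0→1 s1→2 s1→3  — peak 3.

3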